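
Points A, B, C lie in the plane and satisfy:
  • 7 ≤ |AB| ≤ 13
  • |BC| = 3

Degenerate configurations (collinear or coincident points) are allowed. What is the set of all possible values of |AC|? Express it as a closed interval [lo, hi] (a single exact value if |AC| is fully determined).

|AC| ∈ [4, 16]  (≈ [4.0000, 16.0000])

|AB| ∈ [7, 13]
|BC| ∈ {3}
|AC| ∈ [4, 16]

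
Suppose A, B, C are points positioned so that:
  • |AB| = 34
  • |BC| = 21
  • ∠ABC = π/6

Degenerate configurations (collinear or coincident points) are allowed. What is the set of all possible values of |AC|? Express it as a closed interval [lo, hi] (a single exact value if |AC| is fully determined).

|AB| ∈ {34}
|BC| ∈ {21}
|AC| ∈ {√(1597 - 714·√(3))}

|AC| = √(1597 - 714·√(3))  (≈ 18.9820)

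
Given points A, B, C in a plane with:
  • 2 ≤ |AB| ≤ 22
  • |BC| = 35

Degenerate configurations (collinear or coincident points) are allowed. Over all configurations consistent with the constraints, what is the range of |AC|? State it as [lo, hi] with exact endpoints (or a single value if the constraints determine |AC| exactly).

|AB| ∈ [2, 22]
|BC| ∈ {35}
|AC| ∈ [13, 57]

|AC| ∈ [13, 57]  (≈ [13.0000, 57.0000])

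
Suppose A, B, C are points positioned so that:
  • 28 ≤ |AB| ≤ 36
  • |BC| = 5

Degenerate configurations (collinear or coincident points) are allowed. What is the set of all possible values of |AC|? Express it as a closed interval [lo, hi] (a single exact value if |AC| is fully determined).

|AC| ∈ [23, 41]  (≈ [23.0000, 41.0000])

|AB| ∈ [28, 36]
|BC| ∈ {5}
|AC| ∈ [23, 41]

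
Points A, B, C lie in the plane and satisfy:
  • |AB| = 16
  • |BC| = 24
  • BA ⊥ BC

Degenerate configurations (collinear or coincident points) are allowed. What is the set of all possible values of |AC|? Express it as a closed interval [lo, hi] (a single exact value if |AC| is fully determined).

|AB| ∈ {16}
|BC| ∈ {24}
|AC| ∈ {8·√(13)}

|AC| = 8·√(13)  (≈ 28.8444)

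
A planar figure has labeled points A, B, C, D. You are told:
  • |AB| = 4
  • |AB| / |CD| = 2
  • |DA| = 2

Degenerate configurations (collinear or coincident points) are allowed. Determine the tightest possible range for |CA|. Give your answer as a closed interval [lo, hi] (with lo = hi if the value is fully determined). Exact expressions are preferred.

|CA| ∈ [0, 4]  (≈ [0.0000, 4.0000])

|AB| ∈ {4}
|AD| ∈ {2}
|CD| ∈ {2}
|BD| ∈ [2, 6]
|AC| ∈ [0, 4]
|BC| ∈ [0, 8]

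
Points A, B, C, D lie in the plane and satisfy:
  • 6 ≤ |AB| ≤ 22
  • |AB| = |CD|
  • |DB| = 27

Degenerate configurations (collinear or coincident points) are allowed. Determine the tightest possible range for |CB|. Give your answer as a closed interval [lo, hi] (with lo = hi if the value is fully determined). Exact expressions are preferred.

|AB| ∈ [6, 22]
|BD| ∈ {27}
|CD| ∈ [6, 22]
|AD| ∈ [5, 49]
|BC| ∈ [5, 49]
|AC| ∈ [0, 71]

|CB| ∈ [5, 49]  (≈ [5.0000, 49.0000])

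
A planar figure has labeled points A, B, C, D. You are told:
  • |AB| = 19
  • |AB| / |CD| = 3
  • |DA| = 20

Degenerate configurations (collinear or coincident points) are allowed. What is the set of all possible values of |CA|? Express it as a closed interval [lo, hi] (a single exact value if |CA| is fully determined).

|CA| ∈ [41/3, 79/3]  (≈ [13.6667, 26.3333])

|AB| ∈ {19}
|AD| ∈ {20}
|CD| ∈ {19/3}
|BD| ∈ [1, 39]
|AC| ∈ [41/3, 79/3]
|BC| ∈ [0, 136/3]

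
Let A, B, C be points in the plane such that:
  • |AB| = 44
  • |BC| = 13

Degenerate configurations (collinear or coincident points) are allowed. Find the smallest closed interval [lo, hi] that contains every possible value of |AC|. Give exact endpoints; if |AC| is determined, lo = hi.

|AC| ∈ [31, 57]  (≈ [31.0000, 57.0000])

|AB| ∈ {44}
|BC| ∈ {13}
|AC| ∈ [31, 57]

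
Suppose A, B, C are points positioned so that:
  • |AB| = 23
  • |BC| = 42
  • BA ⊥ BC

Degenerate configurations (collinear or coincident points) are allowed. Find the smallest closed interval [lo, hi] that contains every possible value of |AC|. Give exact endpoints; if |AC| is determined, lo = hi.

|AC| = √(2293)  (≈ 47.8853)

|AB| ∈ {23}
|BC| ∈ {42}
|AC| ∈ {√(2293)}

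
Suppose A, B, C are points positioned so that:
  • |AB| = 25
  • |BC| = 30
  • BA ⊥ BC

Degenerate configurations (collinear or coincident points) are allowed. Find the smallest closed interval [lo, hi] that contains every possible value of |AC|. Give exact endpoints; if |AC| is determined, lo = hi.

|AB| ∈ {25}
|BC| ∈ {30}
|AC| ∈ {5·√(61)}

|AC| = 5·√(61)  (≈ 39.0512)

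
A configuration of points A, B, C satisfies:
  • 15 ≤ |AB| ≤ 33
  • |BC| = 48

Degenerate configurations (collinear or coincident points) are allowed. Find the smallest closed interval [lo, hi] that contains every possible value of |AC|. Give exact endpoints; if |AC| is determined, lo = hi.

|AB| ∈ [15, 33]
|BC| ∈ {48}
|AC| ∈ [15, 81]

|AC| ∈ [15, 81]  (≈ [15.0000, 81.0000])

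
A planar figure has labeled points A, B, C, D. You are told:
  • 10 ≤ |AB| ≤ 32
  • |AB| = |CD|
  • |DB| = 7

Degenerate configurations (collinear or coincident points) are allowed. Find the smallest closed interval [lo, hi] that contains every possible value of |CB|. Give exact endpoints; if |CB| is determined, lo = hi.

|AB| ∈ [10, 32]
|BD| ∈ {7}
|CD| ∈ [10, 32]
|AD| ∈ [3, 39]
|BC| ∈ [3, 39]
|AC| ∈ [0, 71]

|CB| ∈ [3, 39]  (≈ [3.0000, 39.0000])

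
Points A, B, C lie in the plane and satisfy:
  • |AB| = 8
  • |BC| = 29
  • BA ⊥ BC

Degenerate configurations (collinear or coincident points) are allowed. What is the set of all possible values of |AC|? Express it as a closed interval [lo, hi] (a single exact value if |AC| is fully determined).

|AC| = √(905)  (≈ 30.0832)

|AB| ∈ {8}
|BC| ∈ {29}
|AC| ∈ {√(905)}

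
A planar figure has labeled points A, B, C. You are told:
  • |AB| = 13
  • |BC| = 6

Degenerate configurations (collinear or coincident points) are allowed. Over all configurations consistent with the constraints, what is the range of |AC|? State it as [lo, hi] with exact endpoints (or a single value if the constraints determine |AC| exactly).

|AC| ∈ [7, 19]  (≈ [7.0000, 19.0000])

|AB| ∈ {13}
|BC| ∈ {6}
|AC| ∈ [7, 19]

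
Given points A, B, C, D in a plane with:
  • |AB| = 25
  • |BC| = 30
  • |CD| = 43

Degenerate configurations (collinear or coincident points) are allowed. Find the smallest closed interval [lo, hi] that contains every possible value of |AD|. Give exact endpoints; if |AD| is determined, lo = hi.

|AB| ∈ {25}
|BC| ∈ {30}
|CD| ∈ {43}
|AC| ∈ [5, 55]
|BD| ∈ [13, 73]
|AD| ∈ [0, 98]

|AD| ∈ [0, 98]  (≈ [0.0000, 98.0000])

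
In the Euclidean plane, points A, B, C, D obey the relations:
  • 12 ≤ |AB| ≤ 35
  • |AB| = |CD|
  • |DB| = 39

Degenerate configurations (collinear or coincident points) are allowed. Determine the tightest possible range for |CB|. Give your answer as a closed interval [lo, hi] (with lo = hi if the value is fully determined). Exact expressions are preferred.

|AB| ∈ [12, 35]
|BD| ∈ {39}
|CD| ∈ [12, 35]
|AD| ∈ [4, 74]
|BC| ∈ [4, 74]
|AC| ∈ [0, 109]

|CB| ∈ [4, 74]  (≈ [4.0000, 74.0000])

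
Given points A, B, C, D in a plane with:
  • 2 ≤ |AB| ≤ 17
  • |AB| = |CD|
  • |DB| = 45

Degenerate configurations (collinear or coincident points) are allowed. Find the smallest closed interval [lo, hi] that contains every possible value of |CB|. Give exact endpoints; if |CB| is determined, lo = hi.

|CB| ∈ [28, 62]  (≈ [28.0000, 62.0000])

|AB| ∈ [2, 17]
|BD| ∈ {45}
|CD| ∈ [2, 17]
|AD| ∈ [28, 62]
|BC| ∈ [28, 62]
|AC| ∈ [11, 79]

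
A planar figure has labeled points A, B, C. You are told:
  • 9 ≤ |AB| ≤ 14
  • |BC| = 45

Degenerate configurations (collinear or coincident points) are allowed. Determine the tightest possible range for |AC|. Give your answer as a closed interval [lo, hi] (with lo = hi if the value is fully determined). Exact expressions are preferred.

|AC| ∈ [31, 59]  (≈ [31.0000, 59.0000])

|AB| ∈ [9, 14]
|BC| ∈ {45}
|AC| ∈ [31, 59]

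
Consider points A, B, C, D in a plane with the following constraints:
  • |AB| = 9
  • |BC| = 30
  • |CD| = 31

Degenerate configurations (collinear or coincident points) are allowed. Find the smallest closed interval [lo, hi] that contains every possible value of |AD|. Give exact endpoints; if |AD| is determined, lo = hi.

|AB| ∈ {9}
|BC| ∈ {30}
|CD| ∈ {31}
|AC| ∈ [21, 39]
|BD| ∈ [1, 61]
|AD| ∈ [0, 70]

|AD| ∈ [0, 70]  (≈ [0.0000, 70.0000])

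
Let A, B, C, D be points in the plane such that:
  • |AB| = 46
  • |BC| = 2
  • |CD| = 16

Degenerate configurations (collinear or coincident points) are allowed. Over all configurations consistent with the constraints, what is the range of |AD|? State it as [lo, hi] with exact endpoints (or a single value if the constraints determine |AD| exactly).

|AD| ∈ [28, 64]  (≈ [28.0000, 64.0000])

|AB| ∈ {46}
|BC| ∈ {2}
|CD| ∈ {16}
|AC| ∈ [44, 48]
|BD| ∈ [14, 18]
|AD| ∈ [28, 64]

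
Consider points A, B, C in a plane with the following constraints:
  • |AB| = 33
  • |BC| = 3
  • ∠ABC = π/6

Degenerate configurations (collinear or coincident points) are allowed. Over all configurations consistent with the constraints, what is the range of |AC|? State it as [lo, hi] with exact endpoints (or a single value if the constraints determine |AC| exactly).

|AC| = 3·√(122 - 11·√(3))  (≈ 30.4389)

|AB| ∈ {33}
|BC| ∈ {3}
|AC| ∈ {3·√(122 - 11·√(3))}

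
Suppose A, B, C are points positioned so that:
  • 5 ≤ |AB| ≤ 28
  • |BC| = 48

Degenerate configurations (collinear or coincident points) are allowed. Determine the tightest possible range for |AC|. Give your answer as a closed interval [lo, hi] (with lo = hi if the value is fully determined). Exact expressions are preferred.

|AB| ∈ [5, 28]
|BC| ∈ {48}
|AC| ∈ [20, 76]

|AC| ∈ [20, 76]  (≈ [20.0000, 76.0000])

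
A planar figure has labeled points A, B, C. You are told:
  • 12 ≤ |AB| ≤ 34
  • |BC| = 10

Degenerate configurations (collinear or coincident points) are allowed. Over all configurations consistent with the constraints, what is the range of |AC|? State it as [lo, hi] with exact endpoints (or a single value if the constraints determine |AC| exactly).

|AB| ∈ [12, 34]
|BC| ∈ {10}
|AC| ∈ [2, 44]

|AC| ∈ [2, 44]  (≈ [2.0000, 44.0000])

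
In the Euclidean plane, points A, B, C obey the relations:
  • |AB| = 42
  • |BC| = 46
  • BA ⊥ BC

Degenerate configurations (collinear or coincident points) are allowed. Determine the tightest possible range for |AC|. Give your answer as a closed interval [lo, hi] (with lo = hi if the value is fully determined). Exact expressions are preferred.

|AC| = 2·√(970)  (≈ 62.2896)

|AB| ∈ {42}
|BC| ∈ {46}
|AC| ∈ {2·√(970)}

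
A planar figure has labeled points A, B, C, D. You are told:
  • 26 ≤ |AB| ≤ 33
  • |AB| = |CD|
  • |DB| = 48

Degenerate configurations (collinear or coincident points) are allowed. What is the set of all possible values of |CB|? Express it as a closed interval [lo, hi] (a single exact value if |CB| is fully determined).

|CB| ∈ [15, 81]  (≈ [15.0000, 81.0000])

|AB| ∈ [26, 33]
|BD| ∈ {48}
|CD| ∈ [26, 33]
|AD| ∈ [15, 81]
|BC| ∈ [15, 81]
|AC| ∈ [0, 114]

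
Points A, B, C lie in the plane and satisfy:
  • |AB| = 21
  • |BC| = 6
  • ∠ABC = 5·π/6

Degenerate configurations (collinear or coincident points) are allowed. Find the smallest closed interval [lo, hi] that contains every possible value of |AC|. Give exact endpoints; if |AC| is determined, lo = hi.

|AC| = 3·√(14·√(3) + 53)  (≈ 26.3674)

|AB| ∈ {21}
|BC| ∈ {6}
|AC| ∈ {3·√(14·√(3) + 53)}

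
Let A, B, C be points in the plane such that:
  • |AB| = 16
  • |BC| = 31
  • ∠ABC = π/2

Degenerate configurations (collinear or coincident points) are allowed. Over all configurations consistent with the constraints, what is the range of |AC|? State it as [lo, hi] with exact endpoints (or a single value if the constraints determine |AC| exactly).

|AC| = √(1217)  (≈ 34.8855)

|AB| ∈ {16}
|BC| ∈ {31}
|AC| ∈ {√(1217)}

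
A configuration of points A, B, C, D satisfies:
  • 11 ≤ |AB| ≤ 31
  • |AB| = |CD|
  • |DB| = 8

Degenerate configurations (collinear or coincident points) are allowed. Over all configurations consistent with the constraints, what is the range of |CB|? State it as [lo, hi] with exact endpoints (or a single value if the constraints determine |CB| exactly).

|AB| ∈ [11, 31]
|BD| ∈ {8}
|CD| ∈ [11, 31]
|AD| ∈ [3, 39]
|BC| ∈ [3, 39]
|AC| ∈ [0, 70]

|CB| ∈ [3, 39]  (≈ [3.0000, 39.0000])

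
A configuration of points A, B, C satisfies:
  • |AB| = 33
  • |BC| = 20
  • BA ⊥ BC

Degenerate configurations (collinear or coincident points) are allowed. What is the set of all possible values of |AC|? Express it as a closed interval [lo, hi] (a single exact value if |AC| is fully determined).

|AB| ∈ {33}
|BC| ∈ {20}
|AC| ∈ {√(1489)}

|AC| = √(1489)  (≈ 38.5876)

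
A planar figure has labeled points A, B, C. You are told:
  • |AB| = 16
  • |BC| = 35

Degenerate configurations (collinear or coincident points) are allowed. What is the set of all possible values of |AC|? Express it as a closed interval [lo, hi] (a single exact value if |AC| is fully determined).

|AB| ∈ {16}
|BC| ∈ {35}
|AC| ∈ [19, 51]

|AC| ∈ [19, 51]  (≈ [19.0000, 51.0000])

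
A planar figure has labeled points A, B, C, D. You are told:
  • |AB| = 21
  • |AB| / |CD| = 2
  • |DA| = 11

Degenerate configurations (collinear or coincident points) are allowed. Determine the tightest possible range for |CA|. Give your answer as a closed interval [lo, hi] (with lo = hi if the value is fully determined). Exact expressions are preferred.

|AB| ∈ {21}
|AD| ∈ {11}
|CD| ∈ {21/2}
|BD| ∈ [10, 32]
|AC| ∈ [1/2, 43/2]
|BC| ∈ [0, 85/2]

|CA| ∈ [1/2, 43/2]  (≈ [0.5000, 21.5000])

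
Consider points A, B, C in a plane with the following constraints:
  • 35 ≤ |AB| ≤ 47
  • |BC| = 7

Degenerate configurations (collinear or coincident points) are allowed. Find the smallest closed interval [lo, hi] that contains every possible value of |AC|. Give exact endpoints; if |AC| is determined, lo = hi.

|AC| ∈ [28, 54]  (≈ [28.0000, 54.0000])

|AB| ∈ [35, 47]
|BC| ∈ {7}
|AC| ∈ [28, 54]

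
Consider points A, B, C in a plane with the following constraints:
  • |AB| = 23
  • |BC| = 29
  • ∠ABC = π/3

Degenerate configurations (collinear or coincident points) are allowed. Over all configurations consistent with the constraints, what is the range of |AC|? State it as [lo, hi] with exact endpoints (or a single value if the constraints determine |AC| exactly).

|AB| ∈ {23}
|BC| ∈ {29}
|AC| ∈ {√(703)}

|AC| = √(703)  (≈ 26.5141)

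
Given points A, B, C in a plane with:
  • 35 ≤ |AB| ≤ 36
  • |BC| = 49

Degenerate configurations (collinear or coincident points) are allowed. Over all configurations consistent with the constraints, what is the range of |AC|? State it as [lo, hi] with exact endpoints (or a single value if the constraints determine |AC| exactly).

|AB| ∈ [35, 36]
|BC| ∈ {49}
|AC| ∈ [13, 85]

|AC| ∈ [13, 85]  (≈ [13.0000, 85.0000])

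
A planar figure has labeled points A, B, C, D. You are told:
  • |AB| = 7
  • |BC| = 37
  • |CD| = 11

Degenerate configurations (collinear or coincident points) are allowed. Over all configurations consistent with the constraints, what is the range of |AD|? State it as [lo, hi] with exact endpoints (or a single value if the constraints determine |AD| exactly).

|AB| ∈ {7}
|BC| ∈ {37}
|CD| ∈ {11}
|AC| ∈ [30, 44]
|BD| ∈ [26, 48]
|AD| ∈ [19, 55]

|AD| ∈ [19, 55]  (≈ [19.0000, 55.0000])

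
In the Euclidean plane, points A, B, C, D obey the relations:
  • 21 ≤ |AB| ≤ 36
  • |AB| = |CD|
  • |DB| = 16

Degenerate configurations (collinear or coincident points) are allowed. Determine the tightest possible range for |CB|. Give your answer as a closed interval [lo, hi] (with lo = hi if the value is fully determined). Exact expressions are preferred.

|CB| ∈ [5, 52]  (≈ [5.0000, 52.0000])

|AB| ∈ [21, 36]
|BD| ∈ {16}
|CD| ∈ [21, 36]
|AD| ∈ [5, 52]
|BC| ∈ [5, 52]
|AC| ∈ [0, 88]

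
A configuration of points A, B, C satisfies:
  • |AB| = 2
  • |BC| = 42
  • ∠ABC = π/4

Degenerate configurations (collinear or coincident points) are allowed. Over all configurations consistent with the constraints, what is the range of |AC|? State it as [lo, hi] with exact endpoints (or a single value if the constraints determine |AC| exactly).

|AC| = 2·√(442 - 21·√(2))  (≈ 40.6104)

|AB| ∈ {2}
|BC| ∈ {42}
|AC| ∈ {2·√(442 - 21·√(2))}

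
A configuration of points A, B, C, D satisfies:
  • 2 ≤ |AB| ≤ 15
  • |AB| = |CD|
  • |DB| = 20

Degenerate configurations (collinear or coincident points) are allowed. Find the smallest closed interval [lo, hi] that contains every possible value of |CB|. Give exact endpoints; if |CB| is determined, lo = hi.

|CB| ∈ [5, 35]  (≈ [5.0000, 35.0000])

|AB| ∈ [2, 15]
|BD| ∈ {20}
|CD| ∈ [2, 15]
|AD| ∈ [5, 35]
|BC| ∈ [5, 35]
|AC| ∈ [0, 50]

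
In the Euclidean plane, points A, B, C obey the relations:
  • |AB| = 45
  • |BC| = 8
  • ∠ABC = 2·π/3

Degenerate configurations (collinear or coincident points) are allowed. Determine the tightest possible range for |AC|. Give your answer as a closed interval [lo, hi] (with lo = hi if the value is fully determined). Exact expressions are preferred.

|AC| = √(2449)  (≈ 49.4874)

|AB| ∈ {45}
|BC| ∈ {8}
|AC| ∈ {√(2449)}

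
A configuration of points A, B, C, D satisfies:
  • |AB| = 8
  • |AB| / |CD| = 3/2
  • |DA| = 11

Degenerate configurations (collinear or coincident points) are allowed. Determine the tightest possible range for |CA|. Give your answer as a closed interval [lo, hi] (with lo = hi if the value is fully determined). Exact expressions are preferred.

|AB| ∈ {8}
|AD| ∈ {11}
|CD| ∈ {16/3}
|BD| ∈ [3, 19]
|AC| ∈ [17/3, 49/3]
|BC| ∈ [0, 73/3]

|CA| ∈ [17/3, 49/3]  (≈ [5.6667, 16.3333])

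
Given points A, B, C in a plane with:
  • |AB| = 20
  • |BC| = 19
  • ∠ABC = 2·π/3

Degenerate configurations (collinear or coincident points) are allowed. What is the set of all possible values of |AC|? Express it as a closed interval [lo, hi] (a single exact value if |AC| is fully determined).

|AC| = √(1141)  (≈ 33.7787)

|AB| ∈ {20}
|BC| ∈ {19}
|AC| ∈ {√(1141)}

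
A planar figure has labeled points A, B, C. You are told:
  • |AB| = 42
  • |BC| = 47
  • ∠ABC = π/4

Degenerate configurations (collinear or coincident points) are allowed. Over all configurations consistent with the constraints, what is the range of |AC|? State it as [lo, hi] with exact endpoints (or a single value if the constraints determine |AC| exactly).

|AC| = √(3973 - 1974·√(2))  (≈ 34.3707)

|AB| ∈ {42}
|BC| ∈ {47}
|AC| ∈ {√(3973 - 1974·√(2))}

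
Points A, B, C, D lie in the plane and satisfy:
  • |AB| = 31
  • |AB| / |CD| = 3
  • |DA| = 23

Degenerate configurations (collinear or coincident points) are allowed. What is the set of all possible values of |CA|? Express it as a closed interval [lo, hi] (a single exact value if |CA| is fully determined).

|AB| ∈ {31}
|AD| ∈ {23}
|CD| ∈ {31/3}
|BD| ∈ [8, 54]
|AC| ∈ [38/3, 100/3]
|BC| ∈ [0, 193/3]

|CA| ∈ [38/3, 100/3]  (≈ [12.6667, 33.3333])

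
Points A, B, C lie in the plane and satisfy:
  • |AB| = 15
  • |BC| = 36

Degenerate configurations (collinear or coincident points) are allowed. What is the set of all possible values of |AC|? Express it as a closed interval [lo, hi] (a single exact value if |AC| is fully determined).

|AC| ∈ [21, 51]  (≈ [21.0000, 51.0000])

|AB| ∈ {15}
|BC| ∈ {36}
|AC| ∈ [21, 51]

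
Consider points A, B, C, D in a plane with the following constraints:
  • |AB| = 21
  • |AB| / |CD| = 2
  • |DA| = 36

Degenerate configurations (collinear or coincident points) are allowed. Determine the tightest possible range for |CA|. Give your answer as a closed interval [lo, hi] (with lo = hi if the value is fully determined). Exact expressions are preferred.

|CA| ∈ [51/2, 93/2]  (≈ [25.5000, 46.5000])

|AB| ∈ {21}
|AD| ∈ {36}
|CD| ∈ {21/2}
|BD| ∈ [15, 57]
|AC| ∈ [51/2, 93/2]
|BC| ∈ [9/2, 135/2]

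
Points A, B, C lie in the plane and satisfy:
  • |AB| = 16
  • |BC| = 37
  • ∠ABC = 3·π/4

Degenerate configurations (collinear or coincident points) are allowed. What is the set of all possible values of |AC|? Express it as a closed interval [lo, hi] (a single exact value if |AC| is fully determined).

|AC| = √(592·√(2) + 1625)  (≈ 49.6207)

|AB| ∈ {16}
|BC| ∈ {37}
|AC| ∈ {√(592·√(2) + 1625)}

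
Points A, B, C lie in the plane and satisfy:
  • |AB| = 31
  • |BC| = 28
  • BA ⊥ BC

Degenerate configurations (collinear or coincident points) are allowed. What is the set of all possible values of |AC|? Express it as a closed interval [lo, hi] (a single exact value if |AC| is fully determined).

|AB| ∈ {31}
|BC| ∈ {28}
|AC| ∈ {√(1745)}

|AC| = √(1745)  (≈ 41.7732)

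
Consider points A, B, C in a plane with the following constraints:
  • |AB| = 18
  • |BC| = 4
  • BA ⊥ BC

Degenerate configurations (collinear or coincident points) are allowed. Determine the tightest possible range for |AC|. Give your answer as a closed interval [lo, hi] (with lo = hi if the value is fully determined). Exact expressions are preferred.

|AB| ∈ {18}
|BC| ∈ {4}
|AC| ∈ {2·√(85)}

|AC| = 2·√(85)  (≈ 18.4391)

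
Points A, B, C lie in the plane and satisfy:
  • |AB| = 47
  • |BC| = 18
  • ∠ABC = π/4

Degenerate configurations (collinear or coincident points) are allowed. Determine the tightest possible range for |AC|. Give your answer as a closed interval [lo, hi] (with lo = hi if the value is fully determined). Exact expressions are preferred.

|AB| ∈ {47}
|BC| ∈ {18}
|AC| ∈ {√(2533 - 846·√(2))}

|AC| = √(2533 - 846·√(2))  (≈ 36.5592)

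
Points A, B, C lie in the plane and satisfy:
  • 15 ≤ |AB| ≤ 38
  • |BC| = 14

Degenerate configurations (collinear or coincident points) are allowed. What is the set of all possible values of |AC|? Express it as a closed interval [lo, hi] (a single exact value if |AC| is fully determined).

|AB| ∈ [15, 38]
|BC| ∈ {14}
|AC| ∈ [1, 52]

|AC| ∈ [1, 52]  (≈ [1.0000, 52.0000])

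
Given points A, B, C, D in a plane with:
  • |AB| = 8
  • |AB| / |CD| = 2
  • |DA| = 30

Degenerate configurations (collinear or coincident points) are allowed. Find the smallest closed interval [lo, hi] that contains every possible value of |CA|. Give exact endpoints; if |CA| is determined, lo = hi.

|AB| ∈ {8}
|AD| ∈ {30}
|CD| ∈ {4}
|BD| ∈ [22, 38]
|AC| ∈ [26, 34]
|BC| ∈ [18, 42]

|CA| ∈ [26, 34]  (≈ [26.0000, 34.0000])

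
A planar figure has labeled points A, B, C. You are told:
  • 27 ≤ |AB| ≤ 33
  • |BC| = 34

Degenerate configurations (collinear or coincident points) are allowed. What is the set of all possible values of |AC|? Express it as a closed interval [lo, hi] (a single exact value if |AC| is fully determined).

|AB| ∈ [27, 33]
|BC| ∈ {34}
|AC| ∈ [1, 67]

|AC| ∈ [1, 67]  (≈ [1.0000, 67.0000])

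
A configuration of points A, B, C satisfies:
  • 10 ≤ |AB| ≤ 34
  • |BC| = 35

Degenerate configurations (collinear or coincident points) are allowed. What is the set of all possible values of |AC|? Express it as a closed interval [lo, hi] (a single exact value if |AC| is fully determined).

|AB| ∈ [10, 34]
|BC| ∈ {35}
|AC| ∈ [1, 69]

|AC| ∈ [1, 69]  (≈ [1.0000, 69.0000])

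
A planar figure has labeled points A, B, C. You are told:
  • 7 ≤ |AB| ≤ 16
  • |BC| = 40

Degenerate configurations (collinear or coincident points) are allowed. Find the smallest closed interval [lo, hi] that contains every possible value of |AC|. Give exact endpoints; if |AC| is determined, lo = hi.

|AB| ∈ [7, 16]
|BC| ∈ {40}
|AC| ∈ [24, 56]

|AC| ∈ [24, 56]  (≈ [24.0000, 56.0000])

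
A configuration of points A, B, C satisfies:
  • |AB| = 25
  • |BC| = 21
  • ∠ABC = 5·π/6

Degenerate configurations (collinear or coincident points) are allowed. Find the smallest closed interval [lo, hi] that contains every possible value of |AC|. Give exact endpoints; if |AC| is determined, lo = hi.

|AC| = √(525·√(3) + 1066)  (≈ 44.4446)

|AB| ∈ {25}
|BC| ∈ {21}
|AC| ∈ {√(525·√(3) + 1066)}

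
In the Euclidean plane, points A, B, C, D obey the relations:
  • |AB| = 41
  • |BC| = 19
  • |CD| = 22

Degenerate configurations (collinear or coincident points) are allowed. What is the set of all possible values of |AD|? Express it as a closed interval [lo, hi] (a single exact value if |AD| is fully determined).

|AD| ∈ [0, 82]  (≈ [0.0000, 82.0000])

|AB| ∈ {41}
|BC| ∈ {19}
|CD| ∈ {22}
|AC| ∈ [22, 60]
|BD| ∈ [3, 41]
|AD| ∈ [0, 82]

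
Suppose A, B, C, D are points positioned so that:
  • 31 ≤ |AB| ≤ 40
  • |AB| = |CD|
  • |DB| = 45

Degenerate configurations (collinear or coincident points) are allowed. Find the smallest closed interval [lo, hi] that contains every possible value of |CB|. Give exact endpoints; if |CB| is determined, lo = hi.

|CB| ∈ [5, 85]  (≈ [5.0000, 85.0000])

|AB| ∈ [31, 40]
|BD| ∈ {45}
|CD| ∈ [31, 40]
|AD| ∈ [5, 85]
|BC| ∈ [5, 85]
|AC| ∈ [0, 125]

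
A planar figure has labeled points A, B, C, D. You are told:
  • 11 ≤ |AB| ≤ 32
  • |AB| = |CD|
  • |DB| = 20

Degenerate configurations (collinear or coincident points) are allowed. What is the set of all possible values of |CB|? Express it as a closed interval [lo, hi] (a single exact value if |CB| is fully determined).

|AB| ∈ [11, 32]
|BD| ∈ {20}
|CD| ∈ [11, 32]
|AD| ∈ [0, 52]
|BC| ∈ [0, 52]
|AC| ∈ [0, 84]

|CB| ∈ [0, 52]  (≈ [0.0000, 52.0000])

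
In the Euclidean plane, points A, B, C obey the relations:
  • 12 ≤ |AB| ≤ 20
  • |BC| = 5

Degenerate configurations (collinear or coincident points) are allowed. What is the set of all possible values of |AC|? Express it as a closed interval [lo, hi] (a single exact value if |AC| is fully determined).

|AB| ∈ [12, 20]
|BC| ∈ {5}
|AC| ∈ [7, 25]

|AC| ∈ [7, 25]  (≈ [7.0000, 25.0000])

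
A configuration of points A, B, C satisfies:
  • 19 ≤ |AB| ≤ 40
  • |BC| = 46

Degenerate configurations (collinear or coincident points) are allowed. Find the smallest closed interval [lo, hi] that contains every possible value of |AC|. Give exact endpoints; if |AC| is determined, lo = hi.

|AB| ∈ [19, 40]
|BC| ∈ {46}
|AC| ∈ [6, 86]

|AC| ∈ [6, 86]  (≈ [6.0000, 86.0000])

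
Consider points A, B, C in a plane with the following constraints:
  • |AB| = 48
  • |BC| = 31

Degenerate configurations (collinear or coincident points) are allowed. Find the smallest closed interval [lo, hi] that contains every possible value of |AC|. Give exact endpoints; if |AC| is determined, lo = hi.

|AB| ∈ {48}
|BC| ∈ {31}
|AC| ∈ [17, 79]

|AC| ∈ [17, 79]  (≈ [17.0000, 79.0000])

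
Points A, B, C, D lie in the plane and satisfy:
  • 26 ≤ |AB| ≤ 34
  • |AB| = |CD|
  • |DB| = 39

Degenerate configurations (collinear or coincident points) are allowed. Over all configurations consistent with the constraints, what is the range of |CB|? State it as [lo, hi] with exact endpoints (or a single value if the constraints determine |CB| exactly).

|AB| ∈ [26, 34]
|BD| ∈ {39}
|CD| ∈ [26, 34]
|AD| ∈ [5, 73]
|BC| ∈ [5, 73]
|AC| ∈ [0, 107]

|CB| ∈ [5, 73]  (≈ [5.0000, 73.0000])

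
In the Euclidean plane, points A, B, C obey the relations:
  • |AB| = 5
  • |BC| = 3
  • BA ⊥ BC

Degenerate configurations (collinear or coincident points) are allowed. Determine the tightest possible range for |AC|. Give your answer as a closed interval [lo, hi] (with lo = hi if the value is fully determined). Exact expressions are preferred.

|AC| = √(34)  (≈ 5.8310)

|AB| ∈ {5}
|BC| ∈ {3}
|AC| ∈ {√(34)}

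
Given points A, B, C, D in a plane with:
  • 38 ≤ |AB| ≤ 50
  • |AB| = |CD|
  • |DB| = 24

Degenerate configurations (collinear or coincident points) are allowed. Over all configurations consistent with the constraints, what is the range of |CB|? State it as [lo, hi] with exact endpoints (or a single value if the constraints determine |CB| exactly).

|AB| ∈ [38, 50]
|BD| ∈ {24}
|CD| ∈ [38, 50]
|AD| ∈ [14, 74]
|BC| ∈ [14, 74]
|AC| ∈ [0, 124]

|CB| ∈ [14, 74]  (≈ [14.0000, 74.0000])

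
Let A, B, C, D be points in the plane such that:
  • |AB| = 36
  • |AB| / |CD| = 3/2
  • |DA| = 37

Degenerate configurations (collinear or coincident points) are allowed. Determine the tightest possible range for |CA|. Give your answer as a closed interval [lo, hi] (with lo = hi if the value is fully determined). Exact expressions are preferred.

|CA| ∈ [13, 61]  (≈ [13.0000, 61.0000])

|AB| ∈ {36}
|AD| ∈ {37}
|CD| ∈ {24}
|BD| ∈ [1, 73]
|AC| ∈ [13, 61]
|BC| ∈ [0, 97]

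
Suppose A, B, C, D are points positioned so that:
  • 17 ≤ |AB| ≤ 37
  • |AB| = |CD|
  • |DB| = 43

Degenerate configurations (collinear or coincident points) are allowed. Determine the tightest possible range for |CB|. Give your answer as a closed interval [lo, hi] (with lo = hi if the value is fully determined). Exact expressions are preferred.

|CB| ∈ [6, 80]  (≈ [6.0000, 80.0000])

|AB| ∈ [17, 37]
|BD| ∈ {43}
|CD| ∈ [17, 37]
|AD| ∈ [6, 80]
|BC| ∈ [6, 80]
|AC| ∈ [0, 117]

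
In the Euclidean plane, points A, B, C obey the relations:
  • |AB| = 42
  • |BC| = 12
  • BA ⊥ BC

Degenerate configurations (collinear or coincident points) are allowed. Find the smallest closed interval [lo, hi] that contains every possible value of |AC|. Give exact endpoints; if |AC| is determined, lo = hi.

|AB| ∈ {42}
|BC| ∈ {12}
|AC| ∈ {6·√(53)}

|AC| = 6·√(53)  (≈ 43.6807)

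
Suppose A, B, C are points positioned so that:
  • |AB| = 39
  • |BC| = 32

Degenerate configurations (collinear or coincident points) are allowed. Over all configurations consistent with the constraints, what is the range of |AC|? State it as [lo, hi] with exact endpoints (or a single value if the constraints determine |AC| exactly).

|AB| ∈ {39}
|BC| ∈ {32}
|AC| ∈ [7, 71]

|AC| ∈ [7, 71]  (≈ [7.0000, 71.0000])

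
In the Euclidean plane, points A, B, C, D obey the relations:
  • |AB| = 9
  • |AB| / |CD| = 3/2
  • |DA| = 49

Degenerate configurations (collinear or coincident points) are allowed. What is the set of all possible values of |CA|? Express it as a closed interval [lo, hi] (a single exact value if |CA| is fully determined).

|CA| ∈ [43, 55]  (≈ [43.0000, 55.0000])

|AB| ∈ {9}
|AD| ∈ {49}
|CD| ∈ {6}
|BD| ∈ [40, 58]
|AC| ∈ [43, 55]
|BC| ∈ [34, 64]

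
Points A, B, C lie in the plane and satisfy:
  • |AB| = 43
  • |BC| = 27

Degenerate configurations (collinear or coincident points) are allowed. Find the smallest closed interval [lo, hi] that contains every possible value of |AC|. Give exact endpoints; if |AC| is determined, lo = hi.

|AC| ∈ [16, 70]  (≈ [16.0000, 70.0000])

|AB| ∈ {43}
|BC| ∈ {27}
|AC| ∈ [16, 70]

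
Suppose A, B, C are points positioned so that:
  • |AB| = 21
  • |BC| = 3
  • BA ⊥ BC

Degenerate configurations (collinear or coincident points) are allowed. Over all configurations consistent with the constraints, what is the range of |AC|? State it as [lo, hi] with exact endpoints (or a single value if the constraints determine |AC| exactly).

|AB| ∈ {21}
|BC| ∈ {3}
|AC| ∈ {15·√(2)}

|AC| = 15·√(2)  (≈ 21.2132)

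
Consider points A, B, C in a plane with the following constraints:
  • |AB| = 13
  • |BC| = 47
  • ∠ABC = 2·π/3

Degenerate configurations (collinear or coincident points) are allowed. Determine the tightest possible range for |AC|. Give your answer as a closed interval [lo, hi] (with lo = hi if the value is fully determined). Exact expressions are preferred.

|AB| ∈ {13}
|BC| ∈ {47}
|AC| ∈ {7·√(61)}

|AC| = 7·√(61)  (≈ 54.6717)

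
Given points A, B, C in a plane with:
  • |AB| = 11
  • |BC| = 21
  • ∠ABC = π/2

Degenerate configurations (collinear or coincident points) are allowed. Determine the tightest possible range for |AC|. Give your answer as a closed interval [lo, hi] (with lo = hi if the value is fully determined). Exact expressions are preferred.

|AB| ∈ {11}
|BC| ∈ {21}
|AC| ∈ {√(562)}

|AC| = √(562)  (≈ 23.7065)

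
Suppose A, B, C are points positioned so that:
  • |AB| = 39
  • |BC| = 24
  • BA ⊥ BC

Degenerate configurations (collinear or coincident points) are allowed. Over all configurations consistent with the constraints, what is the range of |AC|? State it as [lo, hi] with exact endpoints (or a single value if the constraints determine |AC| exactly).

|AC| = 3·√(233)  (≈ 45.7930)

|AB| ∈ {39}
|BC| ∈ {24}
|AC| ∈ {3·√(233)}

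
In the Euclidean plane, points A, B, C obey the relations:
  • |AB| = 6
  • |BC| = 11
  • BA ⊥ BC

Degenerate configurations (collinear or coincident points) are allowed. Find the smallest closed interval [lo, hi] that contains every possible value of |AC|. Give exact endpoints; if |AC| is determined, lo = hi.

|AC| = √(157)  (≈ 12.5300)

|AB| ∈ {6}
|BC| ∈ {11}
|AC| ∈ {√(157)}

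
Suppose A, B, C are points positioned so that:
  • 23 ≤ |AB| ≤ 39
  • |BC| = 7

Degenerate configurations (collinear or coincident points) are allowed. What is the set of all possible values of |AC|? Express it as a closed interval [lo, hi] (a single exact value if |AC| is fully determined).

|AC| ∈ [16, 46]  (≈ [16.0000, 46.0000])

|AB| ∈ [23, 39]
|BC| ∈ {7}
|AC| ∈ [16, 46]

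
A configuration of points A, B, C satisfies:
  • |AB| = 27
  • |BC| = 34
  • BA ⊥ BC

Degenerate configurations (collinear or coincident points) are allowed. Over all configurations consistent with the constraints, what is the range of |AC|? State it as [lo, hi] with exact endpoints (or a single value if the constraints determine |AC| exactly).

|AB| ∈ {27}
|BC| ∈ {34}
|AC| ∈ {√(1885)}

|AC| = √(1885)  (≈ 43.4166)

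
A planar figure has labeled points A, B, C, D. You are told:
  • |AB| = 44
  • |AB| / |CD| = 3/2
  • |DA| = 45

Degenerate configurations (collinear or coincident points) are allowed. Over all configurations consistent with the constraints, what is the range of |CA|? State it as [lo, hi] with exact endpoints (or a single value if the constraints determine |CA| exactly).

|AB| ∈ {44}
|AD| ∈ {45}
|CD| ∈ {88/3}
|BD| ∈ [1, 89]
|AC| ∈ [47/3, 223/3]
|BC| ∈ [0, 355/3]

|CA| ∈ [47/3, 223/3]  (≈ [15.6667, 74.3333])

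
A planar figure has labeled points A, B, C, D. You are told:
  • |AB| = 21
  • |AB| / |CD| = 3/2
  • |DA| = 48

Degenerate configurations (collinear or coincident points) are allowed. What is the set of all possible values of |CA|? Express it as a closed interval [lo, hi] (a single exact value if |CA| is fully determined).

|AB| ∈ {21}
|AD| ∈ {48}
|CD| ∈ {14}
|BD| ∈ [27, 69]
|AC| ∈ [34, 62]
|BC| ∈ [13, 83]

|CA| ∈ [34, 62]  (≈ [34.0000, 62.0000])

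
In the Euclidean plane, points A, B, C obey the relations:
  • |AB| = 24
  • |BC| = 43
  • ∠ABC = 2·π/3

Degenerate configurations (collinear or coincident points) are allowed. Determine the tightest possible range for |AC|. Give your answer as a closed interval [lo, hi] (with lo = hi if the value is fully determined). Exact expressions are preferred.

|AC| = √(3457)  (≈ 58.7963)

|AB| ∈ {24}
|BC| ∈ {43}
|AC| ∈ {√(3457)}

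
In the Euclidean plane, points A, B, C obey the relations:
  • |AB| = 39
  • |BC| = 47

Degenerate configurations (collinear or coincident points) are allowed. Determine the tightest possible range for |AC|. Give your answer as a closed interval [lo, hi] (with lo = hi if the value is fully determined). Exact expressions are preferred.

|AB| ∈ {39}
|BC| ∈ {47}
|AC| ∈ [8, 86]

|AC| ∈ [8, 86]  (≈ [8.0000, 86.0000])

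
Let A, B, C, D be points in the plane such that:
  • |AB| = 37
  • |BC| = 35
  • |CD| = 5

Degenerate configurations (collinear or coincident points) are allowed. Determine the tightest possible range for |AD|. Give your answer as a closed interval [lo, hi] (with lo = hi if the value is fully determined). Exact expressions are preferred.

|AD| ∈ [0, 77]  (≈ [0.0000, 77.0000])

|AB| ∈ {37}
|BC| ∈ {35}
|CD| ∈ {5}
|AC| ∈ [2, 72]
|BD| ∈ [30, 40]
|AD| ∈ [0, 77]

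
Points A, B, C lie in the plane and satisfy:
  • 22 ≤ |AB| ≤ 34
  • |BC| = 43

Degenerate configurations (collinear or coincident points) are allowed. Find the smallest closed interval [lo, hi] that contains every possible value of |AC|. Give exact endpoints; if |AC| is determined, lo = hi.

|AB| ∈ [22, 34]
|BC| ∈ {43}
|AC| ∈ [9, 77]

|AC| ∈ [9, 77]  (≈ [9.0000, 77.0000])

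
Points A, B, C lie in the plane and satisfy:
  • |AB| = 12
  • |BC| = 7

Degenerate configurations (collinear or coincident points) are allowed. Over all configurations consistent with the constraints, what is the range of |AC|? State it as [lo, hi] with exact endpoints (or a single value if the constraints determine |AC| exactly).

|AB| ∈ {12}
|BC| ∈ {7}
|AC| ∈ [5, 19]

|AC| ∈ [5, 19]  (≈ [5.0000, 19.0000])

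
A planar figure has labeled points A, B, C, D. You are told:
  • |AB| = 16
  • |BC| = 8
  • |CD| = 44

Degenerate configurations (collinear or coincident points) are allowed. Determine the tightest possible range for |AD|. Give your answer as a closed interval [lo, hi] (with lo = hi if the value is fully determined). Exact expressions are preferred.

|AB| ∈ {16}
|BC| ∈ {8}
|CD| ∈ {44}
|AC| ∈ [8, 24]
|BD| ∈ [36, 52]
|AD| ∈ [20, 68]

|AD| ∈ [20, 68]  (≈ [20.0000, 68.0000])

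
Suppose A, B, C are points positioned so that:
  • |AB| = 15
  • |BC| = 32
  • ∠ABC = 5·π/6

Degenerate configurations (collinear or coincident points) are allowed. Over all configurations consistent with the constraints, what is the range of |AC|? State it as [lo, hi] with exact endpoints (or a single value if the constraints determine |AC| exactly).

|AC| = √(480·√(3) + 1249)  (≈ 45.6112)

|AB| ∈ {15}
|BC| ∈ {32}
|AC| ∈ {√(480·√(3) + 1249)}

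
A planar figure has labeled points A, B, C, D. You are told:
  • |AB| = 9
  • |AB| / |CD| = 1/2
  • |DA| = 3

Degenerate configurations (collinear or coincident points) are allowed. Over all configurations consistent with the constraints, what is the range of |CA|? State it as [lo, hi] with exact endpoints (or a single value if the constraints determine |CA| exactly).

|CA| ∈ [15, 21]  (≈ [15.0000, 21.0000])

|AB| ∈ {9}
|AD| ∈ {3}
|CD| ∈ {18}
|BD| ∈ [6, 12]
|AC| ∈ [15, 21]
|BC| ∈ [6, 30]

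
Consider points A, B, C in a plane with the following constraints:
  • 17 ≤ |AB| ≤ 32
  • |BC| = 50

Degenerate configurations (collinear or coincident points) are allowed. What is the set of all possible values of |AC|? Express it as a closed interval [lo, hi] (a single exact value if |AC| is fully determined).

|AC| ∈ [18, 82]  (≈ [18.0000, 82.0000])

|AB| ∈ [17, 32]
|BC| ∈ {50}
|AC| ∈ [18, 82]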